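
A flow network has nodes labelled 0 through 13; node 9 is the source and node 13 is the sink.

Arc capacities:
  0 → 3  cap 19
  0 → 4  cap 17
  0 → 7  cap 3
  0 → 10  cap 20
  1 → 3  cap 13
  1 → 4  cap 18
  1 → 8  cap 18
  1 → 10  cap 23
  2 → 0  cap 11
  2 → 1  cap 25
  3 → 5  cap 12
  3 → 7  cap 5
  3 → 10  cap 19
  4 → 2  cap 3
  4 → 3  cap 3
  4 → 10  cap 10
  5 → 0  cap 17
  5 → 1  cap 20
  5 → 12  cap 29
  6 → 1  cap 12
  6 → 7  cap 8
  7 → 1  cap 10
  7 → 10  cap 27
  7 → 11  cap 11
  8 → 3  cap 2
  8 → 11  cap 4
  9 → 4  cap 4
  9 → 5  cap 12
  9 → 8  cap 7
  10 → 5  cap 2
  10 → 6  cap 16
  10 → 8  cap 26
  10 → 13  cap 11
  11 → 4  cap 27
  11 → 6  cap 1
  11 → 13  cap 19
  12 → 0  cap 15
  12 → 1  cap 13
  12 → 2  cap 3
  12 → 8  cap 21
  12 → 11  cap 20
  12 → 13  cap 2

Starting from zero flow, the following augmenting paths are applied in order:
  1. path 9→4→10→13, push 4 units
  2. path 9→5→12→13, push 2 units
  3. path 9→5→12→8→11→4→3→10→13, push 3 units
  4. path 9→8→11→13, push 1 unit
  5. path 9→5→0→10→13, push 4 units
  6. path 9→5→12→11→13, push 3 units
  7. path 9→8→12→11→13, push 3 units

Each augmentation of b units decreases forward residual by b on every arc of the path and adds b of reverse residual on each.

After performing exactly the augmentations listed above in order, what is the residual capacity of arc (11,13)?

Residual capacity of (11,13): 12

after path 1 (9→4→10→13, push 4): res(11,13)=19
after path 2 (9→5→12→13, push 2): res(11,13)=19
after path 3 (9→5→12→8→11→4→3→10→13, push 3): res(11,13)=19
after path 4 (9→8→11→13, push 1): res(11,13)=18
after path 5 (9→5→0→10→13, push 4): res(11,13)=18
after path 6 (9→5→12→11→13, push 3): res(11,13)=15
after path 7 (9→8→12→11→13, push 3): res(11,13)=12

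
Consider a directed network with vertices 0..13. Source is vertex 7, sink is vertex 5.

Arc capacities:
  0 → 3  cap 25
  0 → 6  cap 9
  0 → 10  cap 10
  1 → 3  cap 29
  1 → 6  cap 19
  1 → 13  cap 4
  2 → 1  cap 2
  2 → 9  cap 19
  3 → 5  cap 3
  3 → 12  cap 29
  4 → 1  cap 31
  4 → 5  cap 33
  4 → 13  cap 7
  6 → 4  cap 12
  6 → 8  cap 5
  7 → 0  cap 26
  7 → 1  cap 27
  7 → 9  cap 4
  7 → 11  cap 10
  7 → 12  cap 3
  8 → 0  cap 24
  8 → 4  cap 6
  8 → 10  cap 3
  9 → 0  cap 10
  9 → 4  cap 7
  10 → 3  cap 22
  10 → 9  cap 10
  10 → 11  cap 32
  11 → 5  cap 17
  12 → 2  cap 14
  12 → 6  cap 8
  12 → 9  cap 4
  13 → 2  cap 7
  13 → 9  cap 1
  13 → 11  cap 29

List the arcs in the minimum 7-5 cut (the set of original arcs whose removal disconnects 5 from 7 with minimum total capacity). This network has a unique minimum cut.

augment #1: 7→11→5 push 10
augment #2: 7→0→3→5 push 3
augment #3: 7→9→4→5 push 4
augment #4: 7→0→6→4→5 push 9
augment #5: 7→0→10→11→5 push 7
augment #6: 7→1→6→4→5 push 3
augment #7: 7→12→9→4→5 push 3
augment #8: 7→1→6→8→4→5 push 5
max flow = 44; residual-reachable set from 7 gives S-side
cut edges (S→T): {(3,5), (6,4), (6,8), (9,4), (11,5)} total cap 44

Min-cut arcs: {(3,5), (6,4), (6,8), (9,4), (11,5)} (total capacity 44)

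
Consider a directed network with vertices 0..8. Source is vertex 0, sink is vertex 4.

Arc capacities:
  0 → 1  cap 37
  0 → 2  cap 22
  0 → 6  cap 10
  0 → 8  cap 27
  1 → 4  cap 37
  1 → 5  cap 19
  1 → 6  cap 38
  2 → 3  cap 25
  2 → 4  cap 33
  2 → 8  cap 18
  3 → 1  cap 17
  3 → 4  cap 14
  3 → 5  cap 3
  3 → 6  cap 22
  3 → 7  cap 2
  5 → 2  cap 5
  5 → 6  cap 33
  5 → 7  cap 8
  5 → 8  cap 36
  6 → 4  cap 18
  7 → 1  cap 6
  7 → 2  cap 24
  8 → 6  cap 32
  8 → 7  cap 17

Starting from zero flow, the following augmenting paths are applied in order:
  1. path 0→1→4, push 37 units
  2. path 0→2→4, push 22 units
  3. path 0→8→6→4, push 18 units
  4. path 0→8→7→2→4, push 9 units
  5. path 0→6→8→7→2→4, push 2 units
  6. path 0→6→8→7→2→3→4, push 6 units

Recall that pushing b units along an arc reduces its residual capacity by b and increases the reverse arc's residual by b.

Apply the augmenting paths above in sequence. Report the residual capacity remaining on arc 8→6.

after path 1 (0→1→4, push 37): res(8,6)=32
after path 2 (0→2→4, push 22): res(8,6)=32
after path 3 (0→8→6→4, push 18): res(8,6)=14
after path 4 (0→8→7→2→4, push 9): res(8,6)=14
after path 5 (0→6→8→7→2→4, push 2): res(8,6)=16
after path 6 (0→6→8→7→2→3→4, push 6): res(8,6)=22

Residual capacity of (8,6): 22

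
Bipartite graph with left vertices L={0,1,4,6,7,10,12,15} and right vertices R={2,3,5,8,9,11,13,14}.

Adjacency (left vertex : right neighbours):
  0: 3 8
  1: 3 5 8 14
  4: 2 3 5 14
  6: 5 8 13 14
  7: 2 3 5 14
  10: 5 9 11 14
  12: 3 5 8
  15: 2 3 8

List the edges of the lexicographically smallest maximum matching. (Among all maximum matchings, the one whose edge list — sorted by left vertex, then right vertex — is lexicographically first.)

Lex-smallest maximum matching: {(0,3), (1,5), (4,2), (6,13), (7,14), (10,9), (12,8)}

|M| = 7 (so the lex-smallest maximum matching has 7 edges)
process left vertices in ascending order; for each, take the smallest-labelled available neighbour that still permits 7 edges overall, or leave it unmatched if none does
lex-smallest matching: {0-3, 1-5, 4-2, 6-13, 7-14, 10-9, 12-8}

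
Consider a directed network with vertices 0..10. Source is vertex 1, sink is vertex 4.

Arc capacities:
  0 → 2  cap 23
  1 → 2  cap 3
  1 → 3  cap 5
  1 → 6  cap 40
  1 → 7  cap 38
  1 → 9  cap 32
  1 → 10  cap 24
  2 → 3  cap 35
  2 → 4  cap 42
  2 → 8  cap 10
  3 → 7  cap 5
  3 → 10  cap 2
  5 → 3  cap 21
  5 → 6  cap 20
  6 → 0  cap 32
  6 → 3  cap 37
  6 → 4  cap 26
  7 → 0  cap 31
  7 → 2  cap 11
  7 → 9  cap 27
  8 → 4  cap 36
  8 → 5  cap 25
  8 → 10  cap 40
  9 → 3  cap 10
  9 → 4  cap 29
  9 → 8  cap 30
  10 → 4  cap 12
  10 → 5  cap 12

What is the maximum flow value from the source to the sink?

Maximum flow value: 134

augment #1: 1→2→4 bottleneck 3, total now 3
augment #2: 1→6→4 bottleneck 26, total now 29
augment #3: 1→9→4 bottleneck 29, total now 58
augment #4: 1→10→4 bottleneck 12, total now 70
augment #5: 1→7→2→4 bottleneck 11, total now 81
augment #6: 1→9→8→4 bottleneck 3, total now 84
augment #7: 1→6→0→2→4 bottleneck 14, total now 98
augment #8: 1→7→0→2→4 bottleneck 9, total now 107
augment #9: 1→7→9→8→4 bottleneck 18, total now 125
augment #10: 1→3→7→9→8→4 bottleneck 5, total now 130
augment #11: 1→10→5→6→0→7→9→8→4 bottleneck 4, total now 134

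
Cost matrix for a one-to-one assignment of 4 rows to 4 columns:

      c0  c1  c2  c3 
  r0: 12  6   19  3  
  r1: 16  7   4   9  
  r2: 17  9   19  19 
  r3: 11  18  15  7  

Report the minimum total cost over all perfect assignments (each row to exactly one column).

Minimum assignment cost: 27

optimal assignment: row0→col3 (cost 3), row1→col2 (cost 4), row2→col1 (cost 9), row3→col0 (cost 11)
total = 3 + 4 + 9 + 11 = 27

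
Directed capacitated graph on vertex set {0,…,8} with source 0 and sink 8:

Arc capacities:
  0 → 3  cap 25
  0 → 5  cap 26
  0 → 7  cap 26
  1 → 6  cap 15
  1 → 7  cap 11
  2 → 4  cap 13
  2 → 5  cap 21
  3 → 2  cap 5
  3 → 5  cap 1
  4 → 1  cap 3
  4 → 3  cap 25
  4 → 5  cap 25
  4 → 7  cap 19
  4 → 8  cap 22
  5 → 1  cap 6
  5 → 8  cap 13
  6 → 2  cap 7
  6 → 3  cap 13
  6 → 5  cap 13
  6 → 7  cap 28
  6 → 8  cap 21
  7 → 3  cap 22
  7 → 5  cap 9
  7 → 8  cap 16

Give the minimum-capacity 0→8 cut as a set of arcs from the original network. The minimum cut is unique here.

Min-cut arcs: {(3,2), (5,1), (5,8), (7,8)} (total capacity 40)

augment #1: 0→5→8 push 13
augment #2: 0→7→8 push 16
augment #3: 0→3→2→4→8 push 5
augment #4: 0→5→1→6→8 push 6
max flow = 40; residual-reachable set from 0 gives S-side
cut edges (S→T): {(3,2), (5,1), (5,8), (7,8)} total cap 40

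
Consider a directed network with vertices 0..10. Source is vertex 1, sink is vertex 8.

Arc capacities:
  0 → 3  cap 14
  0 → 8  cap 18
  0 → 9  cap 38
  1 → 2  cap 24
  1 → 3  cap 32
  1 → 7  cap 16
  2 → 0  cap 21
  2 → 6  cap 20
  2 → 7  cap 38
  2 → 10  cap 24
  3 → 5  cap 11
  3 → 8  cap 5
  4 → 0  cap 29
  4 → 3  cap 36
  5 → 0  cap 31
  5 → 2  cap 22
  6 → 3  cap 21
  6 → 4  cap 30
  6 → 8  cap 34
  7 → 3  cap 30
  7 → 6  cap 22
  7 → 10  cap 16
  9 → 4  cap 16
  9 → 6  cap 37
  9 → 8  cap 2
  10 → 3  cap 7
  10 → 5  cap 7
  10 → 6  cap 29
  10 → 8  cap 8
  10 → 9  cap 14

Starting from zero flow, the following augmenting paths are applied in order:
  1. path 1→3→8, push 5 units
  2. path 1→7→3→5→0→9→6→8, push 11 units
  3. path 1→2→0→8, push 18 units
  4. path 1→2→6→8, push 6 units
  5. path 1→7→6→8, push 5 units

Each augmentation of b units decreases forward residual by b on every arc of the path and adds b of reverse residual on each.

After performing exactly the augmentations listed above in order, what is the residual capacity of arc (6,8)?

Residual capacity of (6,8): 12

after path 1 (1→3→8, push 5): res(6,8)=34
after path 2 (1→7→3→5→0→9→6→8, push 11): res(6,8)=23
after path 3 (1→2→0→8, push 18): res(6,8)=23
after path 4 (1→2→6→8, push 6): res(6,8)=17
after path 5 (1→7→6→8, push 5): res(6,8)=12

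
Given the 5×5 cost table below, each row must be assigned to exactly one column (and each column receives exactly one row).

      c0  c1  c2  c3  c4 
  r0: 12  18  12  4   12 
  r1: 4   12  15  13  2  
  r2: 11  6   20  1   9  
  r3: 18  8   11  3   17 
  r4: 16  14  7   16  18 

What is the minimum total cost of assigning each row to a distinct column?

one of 2 optimal assignments: row0→col0 (cost 12), row1→col4 (cost 2), row2→col1 (cost 6), row3→col3 (cost 3), row4→col2 (cost 7)
total = 12 + 2 + 6 + 3 + 7 = 30

Minimum assignment cost: 30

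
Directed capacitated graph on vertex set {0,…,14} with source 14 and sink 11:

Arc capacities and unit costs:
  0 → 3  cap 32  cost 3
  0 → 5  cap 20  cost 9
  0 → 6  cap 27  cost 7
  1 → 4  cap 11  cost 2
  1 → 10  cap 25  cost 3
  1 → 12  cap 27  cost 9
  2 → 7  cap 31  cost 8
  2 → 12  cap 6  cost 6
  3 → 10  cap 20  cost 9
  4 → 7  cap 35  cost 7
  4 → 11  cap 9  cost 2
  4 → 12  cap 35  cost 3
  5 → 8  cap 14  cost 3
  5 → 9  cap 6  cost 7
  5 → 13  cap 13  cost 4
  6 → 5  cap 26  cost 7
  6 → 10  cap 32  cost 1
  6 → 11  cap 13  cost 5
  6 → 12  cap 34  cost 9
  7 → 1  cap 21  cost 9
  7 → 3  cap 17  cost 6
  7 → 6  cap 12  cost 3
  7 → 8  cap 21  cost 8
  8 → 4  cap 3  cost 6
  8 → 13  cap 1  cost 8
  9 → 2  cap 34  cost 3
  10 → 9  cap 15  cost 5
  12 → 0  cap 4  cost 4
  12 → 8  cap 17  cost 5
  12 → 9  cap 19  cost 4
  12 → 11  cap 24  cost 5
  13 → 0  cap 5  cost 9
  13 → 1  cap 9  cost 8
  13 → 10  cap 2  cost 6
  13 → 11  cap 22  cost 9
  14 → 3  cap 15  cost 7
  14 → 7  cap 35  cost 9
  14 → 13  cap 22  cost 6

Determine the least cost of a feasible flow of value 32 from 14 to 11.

Minimum cost for 32 units: 500

shortest-cost path #1: 14→13→11 push 22 @ unit cost 15 (adds 330)
shortest-cost path #2: 14→7→6→11 push 10 @ unit cost 17 (adds 170)
total cost = 500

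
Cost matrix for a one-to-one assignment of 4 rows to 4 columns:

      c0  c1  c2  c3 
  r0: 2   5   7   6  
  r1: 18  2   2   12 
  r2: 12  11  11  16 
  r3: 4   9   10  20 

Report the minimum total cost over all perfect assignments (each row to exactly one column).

one of 2 optimal assignments: row0→col3 (cost 6), row1→col1 (cost 2), row2→col2 (cost 11), row3→col0 (cost 4)
total = 6 + 2 + 11 + 4 = 23

Minimum assignment cost: 23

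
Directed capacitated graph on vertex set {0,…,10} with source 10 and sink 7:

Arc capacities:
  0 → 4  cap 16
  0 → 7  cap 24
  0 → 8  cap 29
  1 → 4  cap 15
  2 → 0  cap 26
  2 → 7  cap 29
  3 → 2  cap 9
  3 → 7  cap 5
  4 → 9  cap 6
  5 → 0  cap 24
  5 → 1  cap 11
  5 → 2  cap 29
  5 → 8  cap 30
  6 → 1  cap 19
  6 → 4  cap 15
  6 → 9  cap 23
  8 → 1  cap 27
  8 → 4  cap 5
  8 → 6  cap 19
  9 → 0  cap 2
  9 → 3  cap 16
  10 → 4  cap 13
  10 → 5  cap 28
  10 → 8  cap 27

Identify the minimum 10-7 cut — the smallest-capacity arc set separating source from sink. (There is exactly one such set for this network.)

augment #1: 10→5→0→7 push 24
augment #2: 10→5→2→7 push 4
augment #3: 10→4→9→3→7 push 5
augment #4: 10→4→9→3→2→7 push 1
augment #5: 10→8→6→9→3→2→7 push 8
augment #6: 10→8→6→9→0→5→2→7 push 2
max flow = 44; residual-reachable set from 10 gives S-side
cut edges (S→T): {(3,2), (3,7), (9,0), (10,5)} total cap 44

Min-cut arcs: {(3,2), (3,7), (9,0), (10,5)} (total capacity 44)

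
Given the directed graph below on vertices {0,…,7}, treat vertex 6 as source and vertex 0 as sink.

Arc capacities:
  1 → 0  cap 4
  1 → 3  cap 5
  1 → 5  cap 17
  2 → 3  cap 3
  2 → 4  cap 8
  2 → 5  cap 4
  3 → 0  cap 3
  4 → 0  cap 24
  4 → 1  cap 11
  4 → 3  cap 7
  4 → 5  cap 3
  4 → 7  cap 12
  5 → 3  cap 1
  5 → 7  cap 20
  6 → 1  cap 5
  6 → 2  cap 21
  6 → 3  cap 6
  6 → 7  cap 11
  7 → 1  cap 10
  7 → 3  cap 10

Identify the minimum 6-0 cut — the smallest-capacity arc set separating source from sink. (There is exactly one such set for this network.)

augment #1: 6→1→0 push 4
augment #2: 6→3→0 push 3
augment #3: 6→2→4→0 push 8
max flow = 15; residual-reachable set from 6 gives S-side
cut edges (S→T): {(1,0), (2,4), (3,0)} total cap 15

Min-cut arcs: {(1,0), (2,4), (3,0)} (total capacity 15)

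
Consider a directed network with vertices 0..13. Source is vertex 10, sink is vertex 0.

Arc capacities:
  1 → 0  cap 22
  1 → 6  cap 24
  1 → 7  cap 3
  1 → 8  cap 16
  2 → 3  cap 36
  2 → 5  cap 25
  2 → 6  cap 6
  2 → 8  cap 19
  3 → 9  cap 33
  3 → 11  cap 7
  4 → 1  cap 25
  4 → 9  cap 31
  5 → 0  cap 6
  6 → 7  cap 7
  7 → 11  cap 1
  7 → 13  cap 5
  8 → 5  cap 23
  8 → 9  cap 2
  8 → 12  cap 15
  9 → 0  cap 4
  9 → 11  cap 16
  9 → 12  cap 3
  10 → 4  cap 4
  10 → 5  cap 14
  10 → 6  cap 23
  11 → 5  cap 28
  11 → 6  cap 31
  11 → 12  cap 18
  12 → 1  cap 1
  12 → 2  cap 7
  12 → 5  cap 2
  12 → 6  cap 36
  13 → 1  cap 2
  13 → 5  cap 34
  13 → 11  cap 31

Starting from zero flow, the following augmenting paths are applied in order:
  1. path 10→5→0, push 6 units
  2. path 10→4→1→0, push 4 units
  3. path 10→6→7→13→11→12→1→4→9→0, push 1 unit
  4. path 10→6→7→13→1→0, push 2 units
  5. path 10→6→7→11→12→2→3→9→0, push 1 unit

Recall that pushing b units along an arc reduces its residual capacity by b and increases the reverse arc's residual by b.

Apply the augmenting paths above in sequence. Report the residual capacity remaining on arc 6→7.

Residual capacity of (6,7): 3

after path 1 (10→5→0, push 6): res(6,7)=7
after path 2 (10→4→1→0, push 4): res(6,7)=7
after path 3 (10→6→7→13→11→12→1→4→9→0, push 1): res(6,7)=6
after path 4 (10→6→7→13→1→0, push 2): res(6,7)=4
after path 5 (10→6→7→11→12→2→3→9→0, push 1): res(6,7)=3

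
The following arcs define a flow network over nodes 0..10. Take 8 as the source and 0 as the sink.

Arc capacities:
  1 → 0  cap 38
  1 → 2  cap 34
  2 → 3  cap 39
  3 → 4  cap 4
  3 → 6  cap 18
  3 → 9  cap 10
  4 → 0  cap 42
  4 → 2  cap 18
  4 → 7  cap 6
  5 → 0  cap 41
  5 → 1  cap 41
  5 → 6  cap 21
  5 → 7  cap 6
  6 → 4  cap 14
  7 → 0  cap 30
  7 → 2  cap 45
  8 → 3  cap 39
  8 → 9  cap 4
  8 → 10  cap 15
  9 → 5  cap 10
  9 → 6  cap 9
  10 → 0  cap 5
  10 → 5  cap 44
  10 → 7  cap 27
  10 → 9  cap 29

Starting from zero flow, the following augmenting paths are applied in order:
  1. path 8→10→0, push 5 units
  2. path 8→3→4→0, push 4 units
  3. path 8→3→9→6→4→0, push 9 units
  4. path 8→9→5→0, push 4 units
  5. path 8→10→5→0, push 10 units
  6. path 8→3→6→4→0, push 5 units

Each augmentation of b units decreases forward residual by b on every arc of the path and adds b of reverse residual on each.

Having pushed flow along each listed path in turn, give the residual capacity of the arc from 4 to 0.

Residual capacity of (4,0): 24

after path 1 (8→10→0, push 5): res(4,0)=42
after path 2 (8→3→4→0, push 4): res(4,0)=38
after path 3 (8→3→9→6→4→0, push 9): res(4,0)=29
after path 4 (8→9→5→0, push 4): res(4,0)=29
after path 5 (8→10→5→0, push 10): res(4,0)=29
after path 6 (8→3→6→4→0, push 5): res(4,0)=24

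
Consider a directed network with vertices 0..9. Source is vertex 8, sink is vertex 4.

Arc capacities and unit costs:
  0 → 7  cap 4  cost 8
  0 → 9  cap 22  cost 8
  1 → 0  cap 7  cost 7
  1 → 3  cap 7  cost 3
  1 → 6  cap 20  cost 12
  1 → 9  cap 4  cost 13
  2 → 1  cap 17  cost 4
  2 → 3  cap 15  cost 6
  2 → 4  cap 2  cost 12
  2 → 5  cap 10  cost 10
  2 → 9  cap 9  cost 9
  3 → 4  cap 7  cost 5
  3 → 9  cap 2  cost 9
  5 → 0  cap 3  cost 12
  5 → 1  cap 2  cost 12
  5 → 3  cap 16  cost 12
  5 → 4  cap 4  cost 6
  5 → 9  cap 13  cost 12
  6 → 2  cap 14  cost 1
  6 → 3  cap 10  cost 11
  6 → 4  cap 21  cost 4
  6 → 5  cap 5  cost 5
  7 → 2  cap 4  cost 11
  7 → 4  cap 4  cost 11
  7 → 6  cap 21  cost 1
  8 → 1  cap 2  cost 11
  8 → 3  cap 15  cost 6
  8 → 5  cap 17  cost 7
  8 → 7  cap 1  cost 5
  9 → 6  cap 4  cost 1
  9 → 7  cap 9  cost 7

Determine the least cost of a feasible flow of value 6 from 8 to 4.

shortest-cost path #1: 8→7→6→4 push 1 @ unit cost 10 (adds 10)
shortest-cost path #2: 8→3→4 push 5 @ unit cost 11 (adds 55)
total cost = 65

Minimum cost for 6 units: 65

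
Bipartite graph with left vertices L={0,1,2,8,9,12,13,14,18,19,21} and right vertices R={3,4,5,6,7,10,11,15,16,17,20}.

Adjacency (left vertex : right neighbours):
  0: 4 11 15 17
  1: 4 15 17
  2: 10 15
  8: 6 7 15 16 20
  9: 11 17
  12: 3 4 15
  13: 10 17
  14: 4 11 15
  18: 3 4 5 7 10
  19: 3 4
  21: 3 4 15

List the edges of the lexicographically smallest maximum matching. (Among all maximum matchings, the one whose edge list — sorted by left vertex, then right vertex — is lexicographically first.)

|M| = 8 (so the lex-smallest maximum matching has 8 edges)
process left vertices in ascending order; for each, take the smallest-labelled available neighbour that still permits 8 edges overall, or leave it unmatched if none does
lex-smallest matching: {0-4, 1-15, 2-10, 8-6, 9-11, 12-3, 13-17, 18-5}

Lex-smallest maximum matching: {(0,4), (1,15), (2,10), (8,6), (9,11), (12,3), (13,17), (18,5)}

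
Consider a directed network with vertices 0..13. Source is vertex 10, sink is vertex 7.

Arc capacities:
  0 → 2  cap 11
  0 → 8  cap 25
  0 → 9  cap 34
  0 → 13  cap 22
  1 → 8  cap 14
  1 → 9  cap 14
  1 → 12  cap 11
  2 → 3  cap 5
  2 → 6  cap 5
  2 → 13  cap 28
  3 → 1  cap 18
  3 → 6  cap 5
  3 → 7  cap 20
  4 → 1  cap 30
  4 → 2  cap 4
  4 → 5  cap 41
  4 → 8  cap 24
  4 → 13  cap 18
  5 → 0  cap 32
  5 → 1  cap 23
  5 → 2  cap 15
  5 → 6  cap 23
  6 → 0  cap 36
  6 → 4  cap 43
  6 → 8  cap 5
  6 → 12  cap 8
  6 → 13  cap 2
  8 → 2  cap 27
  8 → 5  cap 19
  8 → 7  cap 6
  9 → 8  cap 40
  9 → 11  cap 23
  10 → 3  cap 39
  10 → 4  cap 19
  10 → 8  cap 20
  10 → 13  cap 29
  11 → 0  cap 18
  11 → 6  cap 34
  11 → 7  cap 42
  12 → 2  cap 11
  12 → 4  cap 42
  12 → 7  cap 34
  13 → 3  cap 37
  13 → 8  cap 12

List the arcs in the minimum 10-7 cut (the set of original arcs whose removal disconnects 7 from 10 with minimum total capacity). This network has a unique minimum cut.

augment #1: 10→3→7 push 20
augment #2: 10→8→7 push 6
augment #3: 10→3→1→12→7 push 11
augment #4: 10→3→6→12→7 push 5
augment #5: 10→3→1→9→11→7 push 3
augment #6: 10→4→1→9→11→7 push 11
augment #7: 10→4→2→6→12→7 push 3
augment #8: 10→4→5→0→9→11→7 push 5
augment #9: 10→8→5→0→9→11→7 push 4
max flow = 68; residual-reachable set from 10 gives S-side
cut edges (S→T): {(1,12), (3,7), (6,12), (8,7), (9,11)} total cap 68

Min-cut arcs: {(1,12), (3,7), (6,12), (8,7), (9,11)} (total capacity 68)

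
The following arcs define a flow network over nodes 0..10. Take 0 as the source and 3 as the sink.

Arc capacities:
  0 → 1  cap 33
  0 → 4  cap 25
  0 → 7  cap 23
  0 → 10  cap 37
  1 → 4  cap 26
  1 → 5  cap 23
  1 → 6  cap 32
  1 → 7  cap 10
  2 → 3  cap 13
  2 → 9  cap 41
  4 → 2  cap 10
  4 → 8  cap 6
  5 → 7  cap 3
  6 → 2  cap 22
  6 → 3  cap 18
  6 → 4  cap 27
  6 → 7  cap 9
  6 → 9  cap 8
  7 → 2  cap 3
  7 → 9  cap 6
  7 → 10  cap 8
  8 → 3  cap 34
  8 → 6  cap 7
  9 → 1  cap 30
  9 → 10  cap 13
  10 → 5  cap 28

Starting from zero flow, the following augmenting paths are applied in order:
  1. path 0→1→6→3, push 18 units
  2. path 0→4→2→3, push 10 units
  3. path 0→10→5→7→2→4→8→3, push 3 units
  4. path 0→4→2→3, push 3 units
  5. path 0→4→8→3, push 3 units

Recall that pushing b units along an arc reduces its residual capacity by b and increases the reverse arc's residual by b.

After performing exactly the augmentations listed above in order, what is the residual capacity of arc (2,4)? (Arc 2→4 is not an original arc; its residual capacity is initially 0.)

Residual capacity of (2,4): 10

after path 1 (0→1→6→3, push 18): res(2,4)=0
after path 2 (0→4→2→3, push 10): res(2,4)=10
after path 3 (0→10→5→7→2→4→8→3, push 3): res(2,4)=7
after path 4 (0→4→2→3, push 3): res(2,4)=10
after path 5 (0→4→8→3, push 3): res(2,4)=10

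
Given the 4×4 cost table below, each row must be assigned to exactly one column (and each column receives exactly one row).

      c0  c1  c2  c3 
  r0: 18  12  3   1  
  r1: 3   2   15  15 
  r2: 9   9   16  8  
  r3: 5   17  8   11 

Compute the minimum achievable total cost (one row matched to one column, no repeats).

Minimum assignment cost: 18

optimal assignment: row0→col2 (cost 3), row1→col1 (cost 2), row2→col3 (cost 8), row3→col0 (cost 5)
total = 3 + 2 + 8 + 5 = 18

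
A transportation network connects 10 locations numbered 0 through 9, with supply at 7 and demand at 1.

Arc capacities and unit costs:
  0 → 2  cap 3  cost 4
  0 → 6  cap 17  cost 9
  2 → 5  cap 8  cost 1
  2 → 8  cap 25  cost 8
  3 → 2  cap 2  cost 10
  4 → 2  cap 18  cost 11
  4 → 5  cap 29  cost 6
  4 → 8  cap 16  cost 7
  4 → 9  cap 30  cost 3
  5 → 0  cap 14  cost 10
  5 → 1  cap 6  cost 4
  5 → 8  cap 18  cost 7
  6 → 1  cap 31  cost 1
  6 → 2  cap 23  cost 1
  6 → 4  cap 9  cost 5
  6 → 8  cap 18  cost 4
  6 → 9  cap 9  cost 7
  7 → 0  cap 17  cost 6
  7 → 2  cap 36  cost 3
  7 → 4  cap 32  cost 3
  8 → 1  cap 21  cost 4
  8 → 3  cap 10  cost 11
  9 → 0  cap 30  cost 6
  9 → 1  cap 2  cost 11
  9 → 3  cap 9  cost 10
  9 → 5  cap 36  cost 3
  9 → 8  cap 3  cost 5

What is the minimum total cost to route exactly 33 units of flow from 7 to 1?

Minimum cost for 33 units: 443

shortest-cost path #1: 7→2→5→1 push 6 @ unit cost 8 (adds 48)
shortest-cost path #2: 7→4→8→1 push 16 @ unit cost 14 (adds 224)
shortest-cost path #3: 7→2→8→1 push 5 @ unit cost 15 (adds 75)
shortest-cost path #4: 7→0→6→1 push 6 @ unit cost 16 (adds 96)
total cost = 443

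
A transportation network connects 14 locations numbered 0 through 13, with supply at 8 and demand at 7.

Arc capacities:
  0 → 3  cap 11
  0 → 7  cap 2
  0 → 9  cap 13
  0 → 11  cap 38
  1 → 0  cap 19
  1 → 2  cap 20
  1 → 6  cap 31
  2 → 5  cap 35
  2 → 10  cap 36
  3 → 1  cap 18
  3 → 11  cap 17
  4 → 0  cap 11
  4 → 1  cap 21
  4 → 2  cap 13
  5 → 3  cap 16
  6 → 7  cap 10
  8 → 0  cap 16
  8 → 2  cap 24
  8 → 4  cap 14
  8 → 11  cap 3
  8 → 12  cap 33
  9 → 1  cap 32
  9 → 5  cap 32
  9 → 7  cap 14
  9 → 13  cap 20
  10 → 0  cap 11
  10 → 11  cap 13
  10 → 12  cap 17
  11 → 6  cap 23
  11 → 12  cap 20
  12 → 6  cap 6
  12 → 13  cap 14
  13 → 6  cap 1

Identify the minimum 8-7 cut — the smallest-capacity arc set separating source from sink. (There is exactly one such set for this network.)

augment #1: 8→0→7 push 2
augment #2: 8→0→9→7 push 13
augment #3: 8→11→6→7 push 3
augment #4: 8→12→6→7 push 6
augment #5: 8→0→11→6→7 push 1
max flow = 25; residual-reachable set from 8 gives S-side
cut edges (S→T): {(0,7), (0,9), (6,7)} total cap 25

Min-cut arcs: {(0,7), (0,9), (6,7)} (total capacity 25)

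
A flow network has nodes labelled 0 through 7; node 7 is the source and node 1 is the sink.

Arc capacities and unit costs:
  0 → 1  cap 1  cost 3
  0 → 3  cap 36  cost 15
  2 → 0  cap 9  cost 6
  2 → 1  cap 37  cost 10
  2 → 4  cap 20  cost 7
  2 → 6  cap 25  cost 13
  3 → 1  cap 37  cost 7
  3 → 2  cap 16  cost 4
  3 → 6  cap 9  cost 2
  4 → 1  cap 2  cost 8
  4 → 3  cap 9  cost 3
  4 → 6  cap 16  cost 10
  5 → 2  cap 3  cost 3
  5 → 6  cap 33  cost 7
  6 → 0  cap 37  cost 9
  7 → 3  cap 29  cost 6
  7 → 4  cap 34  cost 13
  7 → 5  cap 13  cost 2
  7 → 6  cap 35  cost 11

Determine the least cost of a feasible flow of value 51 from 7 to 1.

shortest-cost path #1: 7→3→1 push 29 @ unit cost 13 (adds 377)
shortest-cost path #2: 7→5→2→0→1 push 1 @ unit cost 14 (adds 14)
shortest-cost path #3: 7→5→2→1 push 2 @ unit cost 15 (adds 30)
shortest-cost path #4: 7→4→1 push 2 @ unit cost 21 (adds 42)
shortest-cost path #5: 7→5→6→0→2→1 push 1 @ unit cost 22 (adds 22)
shortest-cost path #6: 7→4→3→1 push 8 @ unit cost 23 (adds 184)
shortest-cost path #7: 7→4→3→2→1 push 1 @ unit cost 30 (adds 30)
shortest-cost path #8: 7→5→6→0→3→2→1 push 7 @ unit cost 47 (adds 329)
total cost = 1028

Minimum cost for 51 units: 1028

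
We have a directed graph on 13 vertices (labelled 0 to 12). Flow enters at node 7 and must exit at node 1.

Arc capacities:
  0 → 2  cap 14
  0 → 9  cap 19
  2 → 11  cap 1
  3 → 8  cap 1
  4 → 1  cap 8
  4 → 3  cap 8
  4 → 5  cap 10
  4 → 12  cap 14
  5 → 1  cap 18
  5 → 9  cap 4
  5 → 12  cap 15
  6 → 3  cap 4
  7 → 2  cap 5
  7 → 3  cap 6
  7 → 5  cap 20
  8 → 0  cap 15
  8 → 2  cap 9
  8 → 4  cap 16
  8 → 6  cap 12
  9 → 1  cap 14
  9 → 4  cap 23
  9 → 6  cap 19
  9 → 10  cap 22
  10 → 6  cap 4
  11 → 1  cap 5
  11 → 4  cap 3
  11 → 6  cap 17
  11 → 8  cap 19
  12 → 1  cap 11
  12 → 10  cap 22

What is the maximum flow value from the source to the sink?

augment #1: 7→5→1 bottleneck 18, total now 18
augment #2: 7→2→11→1 bottleneck 1, total now 19
augment #3: 7→5→9→1 bottleneck 2, total now 21
augment #4: 7→3→8→4→1 bottleneck 1, total now 22

Maximum flow value: 22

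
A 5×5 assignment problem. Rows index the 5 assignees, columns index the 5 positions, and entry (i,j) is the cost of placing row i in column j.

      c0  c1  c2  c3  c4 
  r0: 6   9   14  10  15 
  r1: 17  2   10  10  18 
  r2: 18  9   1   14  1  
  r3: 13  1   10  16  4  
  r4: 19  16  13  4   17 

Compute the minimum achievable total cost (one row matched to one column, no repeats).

optimal assignment: row0→col0 (cost 6), row1→col1 (cost 2), row2→col2 (cost 1), row3→col4 (cost 4), row4→col3 (cost 4)
total = 6 + 2 + 1 + 4 + 4 = 17

Minimum assignment cost: 17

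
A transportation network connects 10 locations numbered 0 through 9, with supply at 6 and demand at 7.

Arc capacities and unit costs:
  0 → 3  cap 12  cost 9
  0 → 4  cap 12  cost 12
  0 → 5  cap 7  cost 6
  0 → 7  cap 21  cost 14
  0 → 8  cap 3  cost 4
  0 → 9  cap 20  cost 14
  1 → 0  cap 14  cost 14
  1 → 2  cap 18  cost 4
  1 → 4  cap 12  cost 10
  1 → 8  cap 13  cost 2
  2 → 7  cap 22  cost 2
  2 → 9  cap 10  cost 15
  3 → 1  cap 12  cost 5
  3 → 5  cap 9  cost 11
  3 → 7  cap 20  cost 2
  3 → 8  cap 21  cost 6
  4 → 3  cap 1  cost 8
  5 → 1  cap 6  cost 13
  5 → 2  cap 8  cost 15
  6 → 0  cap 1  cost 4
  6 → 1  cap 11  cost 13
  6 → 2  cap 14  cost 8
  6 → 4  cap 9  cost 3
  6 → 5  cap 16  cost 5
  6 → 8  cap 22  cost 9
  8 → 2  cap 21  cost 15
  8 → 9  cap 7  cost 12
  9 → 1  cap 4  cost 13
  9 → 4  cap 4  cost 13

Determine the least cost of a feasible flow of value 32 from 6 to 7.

shortest-cost path #1: 6→2→7 push 14 @ unit cost 10 (adds 140)
shortest-cost path #2: 6→4→3→7 push 1 @ unit cost 13 (adds 13)
shortest-cost path #3: 6→0→3→7 push 1 @ unit cost 15 (adds 15)
shortest-cost path #4: 6→1→2→7 push 8 @ unit cost 19 (adds 152)
shortest-cost path #5: 6→1→0→3→7 push 3 @ unit cost 38 (adds 114)
shortest-cost path #6: 6→5→2→1→0→3→7 push 5 @ unit cost 41 (adds 205)
total cost = 639

Minimum cost for 32 units: 639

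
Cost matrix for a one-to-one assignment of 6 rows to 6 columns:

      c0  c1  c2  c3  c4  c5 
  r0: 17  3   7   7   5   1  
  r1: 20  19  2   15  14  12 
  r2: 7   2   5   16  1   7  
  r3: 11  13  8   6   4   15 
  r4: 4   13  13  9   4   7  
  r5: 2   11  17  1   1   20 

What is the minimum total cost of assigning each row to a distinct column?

optimal assignment: row0→col5 (cost 1), row1→col2 (cost 2), row2→col1 (cost 2), row3→col4 (cost 4), row4→col0 (cost 4), row5→col3 (cost 1)
total = 1 + 2 + 2 + 4 + 4 + 1 = 14

Minimum assignment cost: 14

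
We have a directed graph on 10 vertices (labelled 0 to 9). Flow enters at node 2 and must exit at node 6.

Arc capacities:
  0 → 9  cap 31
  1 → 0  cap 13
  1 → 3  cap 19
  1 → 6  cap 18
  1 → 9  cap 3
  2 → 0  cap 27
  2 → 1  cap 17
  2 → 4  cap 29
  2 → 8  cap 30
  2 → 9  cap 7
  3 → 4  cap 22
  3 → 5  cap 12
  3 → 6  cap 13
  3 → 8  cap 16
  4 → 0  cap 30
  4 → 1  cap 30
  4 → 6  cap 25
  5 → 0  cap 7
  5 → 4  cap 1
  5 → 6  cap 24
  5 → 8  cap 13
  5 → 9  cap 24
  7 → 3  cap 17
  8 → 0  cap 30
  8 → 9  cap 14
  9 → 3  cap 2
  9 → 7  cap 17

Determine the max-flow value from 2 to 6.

augment #1: 2→1→6 bottleneck 17, total now 17
augment #2: 2→4→6 bottleneck 25, total now 42
augment #3: 2→4→1→6 bottleneck 1, total now 43
augment #4: 2→9→3→6 bottleneck 2, total now 45
augment #5: 2→4→1→3→6 bottleneck 3, total now 48
augment #6: 2→9→7→3→6 bottleneck 5, total now 53
augment #7: 2→0→9→7→3→6 bottleneck 3, total now 56
augment #8: 2→0→9→7→3→5→6 bottleneck 9, total now 65

Maximum flow value: 65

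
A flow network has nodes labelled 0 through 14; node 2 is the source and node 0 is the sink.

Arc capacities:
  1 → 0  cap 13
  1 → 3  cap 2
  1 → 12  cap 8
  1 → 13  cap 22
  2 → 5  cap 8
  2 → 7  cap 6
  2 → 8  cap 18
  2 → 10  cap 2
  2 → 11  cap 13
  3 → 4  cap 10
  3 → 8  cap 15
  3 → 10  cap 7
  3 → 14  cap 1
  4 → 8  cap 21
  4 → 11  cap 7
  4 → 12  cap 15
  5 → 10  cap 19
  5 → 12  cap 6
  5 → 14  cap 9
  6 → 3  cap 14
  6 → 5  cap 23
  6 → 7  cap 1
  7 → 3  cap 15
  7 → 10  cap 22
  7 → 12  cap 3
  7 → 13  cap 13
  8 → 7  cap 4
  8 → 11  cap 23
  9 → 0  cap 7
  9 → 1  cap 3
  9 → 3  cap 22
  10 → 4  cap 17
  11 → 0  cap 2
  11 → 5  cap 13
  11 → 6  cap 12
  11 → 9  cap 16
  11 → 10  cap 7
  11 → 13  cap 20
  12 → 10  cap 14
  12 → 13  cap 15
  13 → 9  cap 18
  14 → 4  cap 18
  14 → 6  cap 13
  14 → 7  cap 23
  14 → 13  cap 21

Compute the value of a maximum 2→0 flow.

Maximum flow value: 12

augment #1: 2→11→0 bottleneck 2, total now 2
augment #2: 2→11→9→0 bottleneck 7, total now 9
augment #3: 2→11→9→1→0 bottleneck 3, total now 12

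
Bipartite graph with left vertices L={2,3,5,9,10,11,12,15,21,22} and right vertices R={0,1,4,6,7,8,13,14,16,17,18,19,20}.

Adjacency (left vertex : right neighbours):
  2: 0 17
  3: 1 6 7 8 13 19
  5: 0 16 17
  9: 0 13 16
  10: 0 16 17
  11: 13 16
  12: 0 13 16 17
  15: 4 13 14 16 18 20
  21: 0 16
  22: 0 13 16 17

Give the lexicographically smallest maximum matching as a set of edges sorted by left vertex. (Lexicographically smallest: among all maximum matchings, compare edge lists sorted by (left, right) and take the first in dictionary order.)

Lex-smallest maximum matching: {(2,0), (3,1), (5,16), (9,13), (10,17), (15,4)}

|M| = 6 (so the lex-smallest maximum matching has 6 edges)
process left vertices in ascending order; for each, take the smallest-labelled available neighbour that still permits 6 edges overall, or leave it unmatched if none does
lex-smallest matching: {2-0, 3-1, 5-16, 9-13, 10-17, 15-4}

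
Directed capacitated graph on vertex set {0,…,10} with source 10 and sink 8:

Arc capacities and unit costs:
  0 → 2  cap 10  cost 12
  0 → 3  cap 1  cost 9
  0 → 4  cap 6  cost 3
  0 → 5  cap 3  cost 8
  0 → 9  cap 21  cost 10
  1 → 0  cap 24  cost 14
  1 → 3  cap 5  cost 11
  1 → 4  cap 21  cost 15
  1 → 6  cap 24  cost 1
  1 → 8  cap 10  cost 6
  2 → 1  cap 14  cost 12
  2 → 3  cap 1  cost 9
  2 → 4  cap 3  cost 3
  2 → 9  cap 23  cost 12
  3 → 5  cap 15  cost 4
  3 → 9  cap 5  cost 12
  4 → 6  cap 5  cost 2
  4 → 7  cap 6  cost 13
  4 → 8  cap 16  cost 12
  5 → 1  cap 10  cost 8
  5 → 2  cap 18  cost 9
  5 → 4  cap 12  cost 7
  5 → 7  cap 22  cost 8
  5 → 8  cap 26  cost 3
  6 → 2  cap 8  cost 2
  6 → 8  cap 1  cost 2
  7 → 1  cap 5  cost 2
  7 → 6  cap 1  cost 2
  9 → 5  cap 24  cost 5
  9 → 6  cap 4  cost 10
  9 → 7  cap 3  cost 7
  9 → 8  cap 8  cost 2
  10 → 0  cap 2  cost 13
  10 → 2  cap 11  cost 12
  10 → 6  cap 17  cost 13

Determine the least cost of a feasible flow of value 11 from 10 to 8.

Minimum cost for 11 units: 271

shortest-cost path #1: 10→6→8 push 1 @ unit cost 15 (adds 15)
shortest-cost path #2: 10→0→5→8 push 2 @ unit cost 24 (adds 48)
shortest-cost path #3: 10→2→9→8 push 8 @ unit cost 26 (adds 208)
total cost = 271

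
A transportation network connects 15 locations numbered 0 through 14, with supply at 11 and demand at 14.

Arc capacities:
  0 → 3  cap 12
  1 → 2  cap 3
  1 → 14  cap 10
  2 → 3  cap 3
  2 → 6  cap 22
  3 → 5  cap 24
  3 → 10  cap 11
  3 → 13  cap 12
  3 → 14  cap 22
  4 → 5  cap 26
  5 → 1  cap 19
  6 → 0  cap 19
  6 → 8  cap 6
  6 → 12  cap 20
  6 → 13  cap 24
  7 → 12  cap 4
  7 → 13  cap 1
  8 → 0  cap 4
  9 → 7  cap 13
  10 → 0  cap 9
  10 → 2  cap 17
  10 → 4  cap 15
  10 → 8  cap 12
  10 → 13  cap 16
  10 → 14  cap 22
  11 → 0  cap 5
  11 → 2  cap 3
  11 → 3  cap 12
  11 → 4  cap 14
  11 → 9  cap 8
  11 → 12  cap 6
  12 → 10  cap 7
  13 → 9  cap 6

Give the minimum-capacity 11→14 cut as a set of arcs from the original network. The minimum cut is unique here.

Min-cut arcs: {(1,2), (1,14), (11,0), (11,2), (11,3), (12,10)} (total capacity 40)

augment #1: 11→3→14 push 12
augment #2: 11→0→3→14 push 5
augment #3: 11→2→3→14 push 3
augment #4: 11→12→10→14 push 6
augment #5: 11→4→5→1→14 push 10
augment #6: 11→9→7→12→10→14 push 1
augment #7: 11→4→5→1→2→6→0→3→14 push 2
augment #8: 11→4→5→1→2→6→0→3→10→14 push 1
max flow = 40; residual-reachable set from 11 gives S-side
cut edges (S→T): {(1,2), (1,14), (11,0), (11,2), (11,3), (12,10)} total cap 40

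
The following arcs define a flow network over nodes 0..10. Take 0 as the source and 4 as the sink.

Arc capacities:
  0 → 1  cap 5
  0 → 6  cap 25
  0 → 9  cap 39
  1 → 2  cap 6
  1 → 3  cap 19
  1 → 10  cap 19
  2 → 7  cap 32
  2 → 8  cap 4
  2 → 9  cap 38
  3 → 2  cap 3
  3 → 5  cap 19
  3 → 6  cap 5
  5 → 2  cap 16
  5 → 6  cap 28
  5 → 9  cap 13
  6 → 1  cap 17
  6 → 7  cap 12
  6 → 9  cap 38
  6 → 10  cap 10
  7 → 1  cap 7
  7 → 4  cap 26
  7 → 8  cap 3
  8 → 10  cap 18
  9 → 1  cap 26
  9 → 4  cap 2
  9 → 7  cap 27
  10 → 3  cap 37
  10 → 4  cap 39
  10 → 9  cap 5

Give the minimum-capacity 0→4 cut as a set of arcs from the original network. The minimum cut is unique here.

augment #1: 0→9→4 push 2
augment #2: 0→1→10→4 push 5
augment #3: 0→6→7→4 push 12
augment #4: 0→6→10→4 push 10
augment #5: 0→9→7→4 push 14
augment #6: 0→6→1→10→4 push 3
augment #7: 0→9→1→10→4 push 11
augment #8: 0→9→7→8→10→4 push 3
augment #9: 0→9→1→2→8→10→4 push 4
max flow = 64; residual-reachable set from 0 gives S-side
cut edges (S→T): {(1,10), (2,8), (6,10), (7,4), (7,8), (9,4)} total cap 64

Min-cut arcs: {(1,10), (2,8), (6,10), (7,4), (7,8), (9,4)} (total capacity 64)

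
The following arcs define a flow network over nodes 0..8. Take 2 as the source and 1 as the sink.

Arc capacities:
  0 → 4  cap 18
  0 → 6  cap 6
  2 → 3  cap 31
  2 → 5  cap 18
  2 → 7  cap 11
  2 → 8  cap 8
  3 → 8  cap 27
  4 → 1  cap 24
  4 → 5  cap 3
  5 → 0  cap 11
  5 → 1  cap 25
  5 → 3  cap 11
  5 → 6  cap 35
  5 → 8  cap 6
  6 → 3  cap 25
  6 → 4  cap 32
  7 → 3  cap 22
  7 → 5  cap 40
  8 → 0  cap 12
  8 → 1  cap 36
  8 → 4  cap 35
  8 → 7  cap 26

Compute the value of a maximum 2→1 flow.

augment #1: 2→5→1 bottleneck 18, total now 18
augment #2: 2→8→1 bottleneck 8, total now 26
augment #3: 2→3→8→1 bottleneck 27, total now 53
augment #4: 2→7→5→1 bottleneck 7, total now 60
augment #5: 2→7→5→8→1 bottleneck 1, total now 61
augment #6: 2→7→5→0→4→1 bottleneck 3, total now 64

Maximum flow value: 64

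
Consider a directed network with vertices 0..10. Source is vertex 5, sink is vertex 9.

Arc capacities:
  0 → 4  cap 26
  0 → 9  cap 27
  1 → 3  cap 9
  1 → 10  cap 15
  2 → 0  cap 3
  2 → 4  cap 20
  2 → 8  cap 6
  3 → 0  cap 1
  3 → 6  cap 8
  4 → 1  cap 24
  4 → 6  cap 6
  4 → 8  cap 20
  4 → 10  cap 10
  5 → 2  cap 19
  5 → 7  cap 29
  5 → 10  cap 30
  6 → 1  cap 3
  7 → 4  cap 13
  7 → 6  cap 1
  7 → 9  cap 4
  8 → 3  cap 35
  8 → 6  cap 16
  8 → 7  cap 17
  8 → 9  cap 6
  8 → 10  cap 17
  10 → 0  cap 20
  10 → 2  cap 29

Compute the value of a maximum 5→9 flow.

augment #1: 5→7→9 bottleneck 4, total now 4
augment #2: 5→2→0→9 bottleneck 3, total now 7
augment #3: 5→2→8→9 bottleneck 6, total now 13
augment #4: 5→10→0→9 bottleneck 20, total now 33
augment #5: 5→2→4→1→3→0→9 bottleneck 1, total now 34

Maximum flow value: 34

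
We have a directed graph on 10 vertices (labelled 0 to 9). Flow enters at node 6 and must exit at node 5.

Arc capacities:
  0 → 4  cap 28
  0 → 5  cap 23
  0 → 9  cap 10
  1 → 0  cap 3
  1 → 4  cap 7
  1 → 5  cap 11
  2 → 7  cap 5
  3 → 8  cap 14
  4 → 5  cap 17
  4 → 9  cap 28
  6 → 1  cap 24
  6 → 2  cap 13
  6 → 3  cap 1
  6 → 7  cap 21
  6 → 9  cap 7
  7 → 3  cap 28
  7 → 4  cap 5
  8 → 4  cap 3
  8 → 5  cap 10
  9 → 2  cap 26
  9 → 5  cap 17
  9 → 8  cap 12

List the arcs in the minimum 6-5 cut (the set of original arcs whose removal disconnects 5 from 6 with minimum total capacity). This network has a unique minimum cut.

Min-cut arcs: {(1,0), (1,4), (1,5), (6,9), (7,4), (8,4), (8,5)} (total capacity 46)

augment #1: 6→1→5 push 11
augment #2: 6→9→5 push 7
augment #3: 6→1→0→5 push 3
augment #4: 6→1→4→5 push 7
augment #5: 6→3→8→5 push 1
augment #6: 6→7→4→5 push 5
augment #7: 6→7→3→8→5 push 9
augment #8: 6→7→3→8→4→5 push 3
max flow = 46; residual-reachable set from 6 gives S-side
cut edges (S→T): {(1,0), (1,4), (1,5), (6,9), (7,4), (8,4), (8,5)} total cap 46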